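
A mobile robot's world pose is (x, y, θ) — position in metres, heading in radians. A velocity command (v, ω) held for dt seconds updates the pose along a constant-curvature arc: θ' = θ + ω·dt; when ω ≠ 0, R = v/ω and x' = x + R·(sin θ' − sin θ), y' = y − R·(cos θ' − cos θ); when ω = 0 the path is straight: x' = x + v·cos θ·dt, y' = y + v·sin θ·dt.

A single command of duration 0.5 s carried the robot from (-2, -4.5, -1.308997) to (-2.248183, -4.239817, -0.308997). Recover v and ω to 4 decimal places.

Δθ = -0.308997 − -1.308997 = 1.000000
ω = Δθ/dt = 1.000000/0.5 = 2.0000
R = −Δy/(cos θ' − cos θ) = -0.3750
v = R·ω = -0.3750·2.0000 = -0.7500

v = -0.7500, ω = 2.0000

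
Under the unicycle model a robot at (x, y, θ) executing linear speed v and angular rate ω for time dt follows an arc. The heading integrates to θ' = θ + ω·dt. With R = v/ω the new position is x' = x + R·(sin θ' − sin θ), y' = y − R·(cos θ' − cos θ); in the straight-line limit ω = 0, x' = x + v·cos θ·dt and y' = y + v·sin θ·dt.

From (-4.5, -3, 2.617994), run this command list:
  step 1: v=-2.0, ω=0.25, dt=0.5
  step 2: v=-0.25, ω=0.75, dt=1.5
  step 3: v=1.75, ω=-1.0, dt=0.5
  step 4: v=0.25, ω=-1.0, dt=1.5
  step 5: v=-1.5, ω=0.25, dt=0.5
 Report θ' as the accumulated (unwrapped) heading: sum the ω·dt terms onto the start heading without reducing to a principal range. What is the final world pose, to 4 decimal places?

(-4.0551, -4.3149, 1.9930)

step 1: θ'=2.7430 (R=-8.0000) → pose (-3.6050, -3.4446, 2.7430)
step 2: θ'=3.8680 (R=-0.3333) → pose (-3.2542, -3.3866, 3.8680)
step 3: θ'=3.3680 (R=-1.7500) → pose (-4.0237, -3.7837, 3.3680)
step 4: θ'=1.8680 (R=-0.2500) → pose (-4.3189, -3.6133, 1.8680)
step 5: θ'=1.9930 (R=-6.0000) → pose (-4.0551, -4.3149, 1.9930)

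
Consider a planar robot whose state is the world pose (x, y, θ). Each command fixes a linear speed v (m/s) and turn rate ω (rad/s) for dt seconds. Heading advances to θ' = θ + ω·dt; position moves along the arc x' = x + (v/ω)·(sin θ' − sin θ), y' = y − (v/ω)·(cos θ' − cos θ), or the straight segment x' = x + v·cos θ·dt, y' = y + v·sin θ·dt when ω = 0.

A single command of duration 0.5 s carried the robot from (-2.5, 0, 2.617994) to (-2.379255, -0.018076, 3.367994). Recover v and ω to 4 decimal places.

Δθ = 3.367994 − 2.617994 = 0.750000
ω = Δθ/dt = 0.750000/0.5 = 1.5000
R = Δx/(sin θ' − sin θ) = -0.1667
v = R·ω = -0.1667·1.5000 = -0.2500

v = -0.2500, ω = 1.5000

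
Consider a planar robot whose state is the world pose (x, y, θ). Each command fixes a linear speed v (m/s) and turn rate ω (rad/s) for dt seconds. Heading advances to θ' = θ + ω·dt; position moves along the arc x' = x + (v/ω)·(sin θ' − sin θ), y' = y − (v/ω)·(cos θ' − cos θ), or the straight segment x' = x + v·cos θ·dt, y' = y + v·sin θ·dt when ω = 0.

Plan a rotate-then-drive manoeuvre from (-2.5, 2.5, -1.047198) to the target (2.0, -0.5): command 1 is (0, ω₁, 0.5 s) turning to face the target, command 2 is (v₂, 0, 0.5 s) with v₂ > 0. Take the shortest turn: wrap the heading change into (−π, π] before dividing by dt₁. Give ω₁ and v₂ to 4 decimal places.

heading to target = atan2(-0.5−2.5, 2−-2.5) = -0.5880
Δθ = wrap(-0.5880 − -1.0472) = 0.4592; ω₁ = Δθ/dt₁ = 0.9184
distance = √((2−-2.5)² + (-0.5−2.5)²) = 5.4083; v₂ = distance/dt₂ = 10.8167

ω₁ = 0.9184, v₂ = 10.8167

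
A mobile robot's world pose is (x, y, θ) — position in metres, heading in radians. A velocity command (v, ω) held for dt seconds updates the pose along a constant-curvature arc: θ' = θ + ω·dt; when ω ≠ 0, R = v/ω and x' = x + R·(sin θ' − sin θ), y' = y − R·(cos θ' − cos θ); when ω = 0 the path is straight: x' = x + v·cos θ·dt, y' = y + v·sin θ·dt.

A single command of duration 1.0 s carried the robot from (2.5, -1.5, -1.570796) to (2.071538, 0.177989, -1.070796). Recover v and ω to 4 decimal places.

v = -1.7500, ω = 0.5000

Δθ = -1.070796 − -1.570796 = 0.500000
ω = Δθ/dt = 0.500000/1.0 = 0.5000
R = −Δy/(cos θ' − cos θ) = -3.5000
v = R·ω = -3.5000·0.5000 = -1.7500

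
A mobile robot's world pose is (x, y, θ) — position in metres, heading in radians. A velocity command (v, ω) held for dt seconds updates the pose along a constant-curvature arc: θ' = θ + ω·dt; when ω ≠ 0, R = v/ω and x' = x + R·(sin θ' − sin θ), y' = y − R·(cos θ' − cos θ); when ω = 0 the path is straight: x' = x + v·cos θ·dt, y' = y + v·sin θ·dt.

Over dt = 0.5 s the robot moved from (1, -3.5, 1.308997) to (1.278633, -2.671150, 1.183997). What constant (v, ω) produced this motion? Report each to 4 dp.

Δθ = 1.183997 − 1.308997 = -0.125000
ω = Δθ/dt = -0.125000/0.5 = -0.2500
R = −Δy/(cos θ' − cos θ) = -7.0000
v = R·ω = -7.0000·-0.2500 = 1.7500

v = 1.7500, ω = -0.2500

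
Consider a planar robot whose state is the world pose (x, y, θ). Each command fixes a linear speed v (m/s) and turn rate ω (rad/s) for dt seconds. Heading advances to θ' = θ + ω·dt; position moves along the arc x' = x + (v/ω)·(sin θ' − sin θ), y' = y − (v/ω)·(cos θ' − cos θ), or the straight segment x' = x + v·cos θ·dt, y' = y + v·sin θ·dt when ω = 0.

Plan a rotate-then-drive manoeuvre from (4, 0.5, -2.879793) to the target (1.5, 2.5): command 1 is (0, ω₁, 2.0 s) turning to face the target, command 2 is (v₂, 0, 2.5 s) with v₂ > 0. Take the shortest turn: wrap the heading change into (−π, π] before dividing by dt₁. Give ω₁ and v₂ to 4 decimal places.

ω₁ = -0.4683, v₂ = 1.2806

heading to target = atan2(2.5−0.5, 1.5−4) = 2.4669
Δθ = wrap(2.4669 − -2.8798) = -0.9365; ω₁ = Δθ/dt₁ = -0.4683
distance = √((1.5−4)² + (2.5−0.5)²) = 3.2016; v₂ = distance/dt₂ = 1.2806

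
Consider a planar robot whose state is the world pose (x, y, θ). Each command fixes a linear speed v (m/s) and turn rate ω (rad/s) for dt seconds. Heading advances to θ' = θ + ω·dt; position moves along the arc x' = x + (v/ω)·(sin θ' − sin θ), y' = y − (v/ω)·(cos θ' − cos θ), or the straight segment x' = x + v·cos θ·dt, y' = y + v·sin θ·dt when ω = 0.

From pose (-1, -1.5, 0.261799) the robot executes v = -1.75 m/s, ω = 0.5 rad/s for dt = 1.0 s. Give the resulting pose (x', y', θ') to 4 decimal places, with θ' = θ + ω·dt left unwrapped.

θ' = 0.2618 + 0.5·1.0 = 0.7618
R = v/ω = -1.75/0.5 = -3.5000
x' = -1 + -3.5000·(sin 0.7618 − sin 0.2618) = -2.5099
y' = -1.5 − -3.5000·(cos 0.7618 − cos 0.2618) = -2.3482

(-2.5099, -2.3482, 0.7618)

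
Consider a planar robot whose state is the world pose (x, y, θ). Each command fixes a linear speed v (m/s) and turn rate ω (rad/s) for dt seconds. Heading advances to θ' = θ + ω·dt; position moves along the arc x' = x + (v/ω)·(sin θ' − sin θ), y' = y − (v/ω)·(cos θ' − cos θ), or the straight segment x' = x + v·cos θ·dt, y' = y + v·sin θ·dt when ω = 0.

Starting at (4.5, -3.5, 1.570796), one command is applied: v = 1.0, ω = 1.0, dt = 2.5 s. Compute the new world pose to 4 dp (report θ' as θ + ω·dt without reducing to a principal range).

θ' = 1.5708 + 1.0·2.5 = 4.0708
R = v/ω = 1.0/1.0 = 1.0000
x' = 4.5 + 1.0000·(sin 4.0708 − sin 1.5708) = 2.6989
y' = -3.5 − 1.0000·(cos 4.0708 − cos 1.5708) = -2.9015

(2.6989, -2.9015, 4.0708)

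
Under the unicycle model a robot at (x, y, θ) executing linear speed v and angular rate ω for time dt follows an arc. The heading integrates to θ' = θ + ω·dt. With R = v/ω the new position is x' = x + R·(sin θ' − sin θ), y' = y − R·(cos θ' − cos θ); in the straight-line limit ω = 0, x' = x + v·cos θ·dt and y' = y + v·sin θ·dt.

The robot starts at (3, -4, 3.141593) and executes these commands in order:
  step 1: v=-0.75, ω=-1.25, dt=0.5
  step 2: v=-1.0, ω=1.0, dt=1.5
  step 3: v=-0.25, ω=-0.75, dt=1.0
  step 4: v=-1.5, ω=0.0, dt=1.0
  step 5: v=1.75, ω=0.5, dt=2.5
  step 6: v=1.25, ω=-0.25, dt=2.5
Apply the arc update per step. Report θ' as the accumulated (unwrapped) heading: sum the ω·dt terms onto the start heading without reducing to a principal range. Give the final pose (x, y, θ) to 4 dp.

step 1: θ'=2.5166 (R=0.6000) → pose (3.3511, -4.1134, 2.5166)
step 2: θ'=4.0166 (R=-1.0000) → pose (4.7037, -3.9435, 4.0166)
step 3: θ'=3.2666 (R=0.3333) → pose (4.9180, -3.8264, 3.2666)
step 4: θ'=3.2666 (straight) → pose (6.4063, -3.6394, 3.2666)
step 5: θ'=4.5166 (R=3.5000) → pose (3.4095, -6.4312, 4.5166)
step 6: θ'=3.8916 (R=-5.0000) → pose (1.9133, -9.1169, 3.8916)

(1.9133, -9.1169, 3.8916)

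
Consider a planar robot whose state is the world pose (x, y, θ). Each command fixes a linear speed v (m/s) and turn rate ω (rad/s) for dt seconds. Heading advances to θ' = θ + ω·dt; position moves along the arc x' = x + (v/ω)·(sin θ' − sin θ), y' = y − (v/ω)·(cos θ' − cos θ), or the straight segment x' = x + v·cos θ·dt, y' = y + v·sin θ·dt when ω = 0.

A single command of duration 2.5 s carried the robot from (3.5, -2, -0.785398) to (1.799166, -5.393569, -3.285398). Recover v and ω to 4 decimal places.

Δθ = -3.285398 − -0.785398 = -2.500000
ω = Δθ/dt = -2.500000/2.5 = -1.0000
R = −Δy/(cos θ' − cos θ) = -2.0000
v = R·ω = -2.0000·-1.0000 = 2.0000

v = 2.0000, ω = -1.0000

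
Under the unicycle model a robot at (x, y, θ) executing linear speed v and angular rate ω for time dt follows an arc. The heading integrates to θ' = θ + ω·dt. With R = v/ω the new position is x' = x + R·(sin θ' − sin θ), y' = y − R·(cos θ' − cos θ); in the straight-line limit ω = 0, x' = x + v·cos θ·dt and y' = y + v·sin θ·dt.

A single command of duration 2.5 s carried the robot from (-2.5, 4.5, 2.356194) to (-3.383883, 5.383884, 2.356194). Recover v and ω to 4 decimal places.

v = 0.5000, ω = 0.0000

Δθ = 2.356194 − 2.356194 = 0.000000
ω = Δθ/dt = 0.000000/2.5 = 0.0000
ω = 0 → v = (Δx·cos θ + Δy·sin θ)/dt = 0.5000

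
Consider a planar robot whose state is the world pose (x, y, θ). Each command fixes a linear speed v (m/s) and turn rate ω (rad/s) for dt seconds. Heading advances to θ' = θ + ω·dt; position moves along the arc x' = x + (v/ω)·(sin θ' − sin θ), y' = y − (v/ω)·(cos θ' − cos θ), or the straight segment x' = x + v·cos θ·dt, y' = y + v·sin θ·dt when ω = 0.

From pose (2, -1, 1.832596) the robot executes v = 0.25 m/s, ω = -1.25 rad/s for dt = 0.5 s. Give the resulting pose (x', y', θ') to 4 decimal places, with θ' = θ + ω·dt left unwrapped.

θ' = 1.8326 + -1.25·0.5 = 1.2076
R = v/ω = 0.25/-1.25 = -0.2000
x' = 2 + -0.2000·(sin 1.2076 − sin 1.8326) = 2.0062
y' = -1 − -0.2000·(cos 1.2076 − cos 1.8326) = -0.8772

(2.0062, -0.8772, 1.2076)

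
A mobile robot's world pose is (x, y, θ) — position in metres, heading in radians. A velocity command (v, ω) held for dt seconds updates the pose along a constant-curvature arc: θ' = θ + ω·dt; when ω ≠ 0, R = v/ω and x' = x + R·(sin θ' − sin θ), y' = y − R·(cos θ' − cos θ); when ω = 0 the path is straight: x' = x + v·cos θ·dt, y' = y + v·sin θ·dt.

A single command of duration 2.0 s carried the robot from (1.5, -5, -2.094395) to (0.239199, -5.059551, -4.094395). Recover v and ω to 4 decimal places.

Δθ = -4.094395 − -2.094395 = -2.000000
ω = Δθ/dt = -2.000000/2.0 = -1.0000
R = Δx/(sin θ' − sin θ) = -0.7500
v = R·ω = -0.7500·-1.0000 = 0.7500

v = 0.7500, ω = -1.0000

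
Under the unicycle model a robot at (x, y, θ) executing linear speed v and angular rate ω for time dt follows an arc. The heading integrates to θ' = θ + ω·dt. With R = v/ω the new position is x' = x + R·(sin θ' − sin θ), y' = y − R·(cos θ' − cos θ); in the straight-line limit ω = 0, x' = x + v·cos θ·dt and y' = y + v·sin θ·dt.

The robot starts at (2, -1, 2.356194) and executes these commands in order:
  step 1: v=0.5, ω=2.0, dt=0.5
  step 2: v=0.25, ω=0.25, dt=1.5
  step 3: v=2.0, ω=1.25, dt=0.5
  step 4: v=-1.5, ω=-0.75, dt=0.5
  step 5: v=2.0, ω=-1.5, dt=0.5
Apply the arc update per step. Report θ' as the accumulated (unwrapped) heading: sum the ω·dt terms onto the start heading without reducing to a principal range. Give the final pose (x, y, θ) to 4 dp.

step 1: θ'=3.3562 (R=0.2500) → pose (1.7700, -0.9325, 3.3562)
step 2: θ'=3.7312 (R=1.0000) → pose (1.4269, -1.0784, 3.7312)
step 3: θ'=4.3562 (R=1.6000) → pose (0.8170, -1.8503, 4.3562)
step 4: θ'=3.9812 (R=2.0000) → pose (1.2027, -1.2122, 3.9812)
step 5: θ'=3.2312 (R=-1.3333) → pose (0.3295, -1.6499, 3.2312)

(0.3295, -1.6499, 3.2312)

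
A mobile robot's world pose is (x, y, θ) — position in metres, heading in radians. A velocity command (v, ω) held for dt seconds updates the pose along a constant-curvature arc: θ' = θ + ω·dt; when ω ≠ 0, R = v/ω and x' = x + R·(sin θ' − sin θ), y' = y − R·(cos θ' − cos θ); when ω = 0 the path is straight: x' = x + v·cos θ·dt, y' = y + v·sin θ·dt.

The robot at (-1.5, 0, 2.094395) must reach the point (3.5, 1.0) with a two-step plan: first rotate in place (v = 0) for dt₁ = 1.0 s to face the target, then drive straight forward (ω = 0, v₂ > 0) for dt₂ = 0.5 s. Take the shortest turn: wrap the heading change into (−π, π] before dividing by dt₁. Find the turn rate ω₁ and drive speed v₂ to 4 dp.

heading to target = atan2(1−0, 3.5−-1.5) = 0.1974
Δθ = wrap(0.1974 − 2.0944) = -1.8970; ω₁ = Δθ/dt₁ = -1.8970
distance = √((3.5−-1.5)² + (1−0)²) = 5.0990; v₂ = distance/dt₂ = 10.1980

ω₁ = -1.8970, v₂ = 10.1980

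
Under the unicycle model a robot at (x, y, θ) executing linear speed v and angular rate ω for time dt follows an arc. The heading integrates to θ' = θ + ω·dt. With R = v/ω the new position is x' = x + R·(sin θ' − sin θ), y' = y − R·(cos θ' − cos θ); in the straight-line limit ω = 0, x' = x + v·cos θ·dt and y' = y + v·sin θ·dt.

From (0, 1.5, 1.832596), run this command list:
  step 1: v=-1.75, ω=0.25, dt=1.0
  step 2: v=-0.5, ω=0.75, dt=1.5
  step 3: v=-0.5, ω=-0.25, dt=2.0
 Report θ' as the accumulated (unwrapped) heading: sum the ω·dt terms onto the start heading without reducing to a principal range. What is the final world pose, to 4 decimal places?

(2.2566, -0.6363, 2.7076)

step 1: θ'=2.0826 (R=-7.0000) → pose (0.6584, -0.1165, 2.0826)
step 2: θ'=3.2076 (R=-0.6667) → pose (1.2836, -0.4552, 3.2076)
step 3: θ'=2.7076 (R=2.0000) → pose (2.2566, -0.6363, 2.7076)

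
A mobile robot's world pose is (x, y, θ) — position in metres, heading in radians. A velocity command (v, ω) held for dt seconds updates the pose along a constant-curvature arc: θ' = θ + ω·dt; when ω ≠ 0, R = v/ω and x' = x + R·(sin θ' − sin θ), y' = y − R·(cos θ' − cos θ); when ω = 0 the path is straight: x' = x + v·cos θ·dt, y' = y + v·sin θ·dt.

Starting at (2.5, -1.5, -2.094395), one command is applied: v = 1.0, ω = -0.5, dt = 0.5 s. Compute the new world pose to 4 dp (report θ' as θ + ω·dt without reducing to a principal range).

(2.1988, -1.8974, -2.3444)

θ' = -2.0944 + -0.5·0.5 = -2.3444
R = v/ω = 1.0/-0.5 = -2.0000
x' = 2.5 + -2.0000·(sin -2.3444 − sin -2.0944) = 2.1988
y' = -1.5 − -2.0000·(cos -2.3444 − cos -2.0944) = -1.8974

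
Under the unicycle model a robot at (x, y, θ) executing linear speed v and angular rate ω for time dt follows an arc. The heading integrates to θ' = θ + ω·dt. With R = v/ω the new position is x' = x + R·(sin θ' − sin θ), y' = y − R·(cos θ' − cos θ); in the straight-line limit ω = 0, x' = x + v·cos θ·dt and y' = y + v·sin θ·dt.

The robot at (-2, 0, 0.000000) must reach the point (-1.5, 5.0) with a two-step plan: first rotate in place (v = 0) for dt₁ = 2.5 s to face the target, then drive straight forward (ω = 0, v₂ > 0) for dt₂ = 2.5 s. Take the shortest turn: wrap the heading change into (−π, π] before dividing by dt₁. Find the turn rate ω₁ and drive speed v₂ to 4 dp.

heading to target = atan2(5−0, -1.5−-2) = 1.4711
Δθ = wrap(1.4711 − 0.0000) = 1.4711; ω₁ = Δθ/dt₁ = 0.5885
distance = √((-1.5−-2)² + (5−0)²) = 5.0249; v₂ = distance/dt₂ = 2.0100

ω₁ = 0.5885, v₂ = 2.0100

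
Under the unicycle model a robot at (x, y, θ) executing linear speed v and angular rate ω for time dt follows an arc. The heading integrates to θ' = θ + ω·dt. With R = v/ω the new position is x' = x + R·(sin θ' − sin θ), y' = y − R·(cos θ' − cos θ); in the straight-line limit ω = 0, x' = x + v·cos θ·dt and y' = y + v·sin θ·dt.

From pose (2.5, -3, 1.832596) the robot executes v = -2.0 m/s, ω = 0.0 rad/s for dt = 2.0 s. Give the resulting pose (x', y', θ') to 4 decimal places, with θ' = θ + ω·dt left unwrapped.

θ' = 1.8326 + 0.0·2.0 = 1.8326
ω = 0 → straight: x' = 2.5 + -2.0·cos(1.8326)·2.0 = 3.5353
y' = -3 + -2.0·sin(1.8326)·2.0 = -6.8637

(3.5353, -6.8637, 1.8326)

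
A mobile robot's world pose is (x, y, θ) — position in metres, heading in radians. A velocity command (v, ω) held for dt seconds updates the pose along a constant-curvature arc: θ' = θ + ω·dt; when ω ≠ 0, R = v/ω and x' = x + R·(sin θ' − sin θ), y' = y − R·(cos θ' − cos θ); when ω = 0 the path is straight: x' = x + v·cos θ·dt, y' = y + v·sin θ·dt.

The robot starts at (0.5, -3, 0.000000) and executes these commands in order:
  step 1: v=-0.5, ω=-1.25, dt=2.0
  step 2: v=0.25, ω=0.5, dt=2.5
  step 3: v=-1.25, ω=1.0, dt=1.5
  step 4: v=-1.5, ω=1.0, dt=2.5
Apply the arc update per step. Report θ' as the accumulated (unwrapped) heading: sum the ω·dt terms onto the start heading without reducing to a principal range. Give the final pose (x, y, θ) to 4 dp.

(-1.6115, -4.8606, 2.7500)

step 1: θ'=-2.5000 (R=0.4000) → pose (0.2606, -2.2795, -2.5000)
step 2: θ'=-1.2500 (R=0.5000) → pose (0.0854, -2.8378, -1.2500)
step 3: θ'=0.2500 (R=-1.2500) → pose (-1.4101, -2.0208, 0.2500)
step 4: θ'=2.7500 (R=-1.5000) → pose (-1.6115, -4.8606, 2.7500)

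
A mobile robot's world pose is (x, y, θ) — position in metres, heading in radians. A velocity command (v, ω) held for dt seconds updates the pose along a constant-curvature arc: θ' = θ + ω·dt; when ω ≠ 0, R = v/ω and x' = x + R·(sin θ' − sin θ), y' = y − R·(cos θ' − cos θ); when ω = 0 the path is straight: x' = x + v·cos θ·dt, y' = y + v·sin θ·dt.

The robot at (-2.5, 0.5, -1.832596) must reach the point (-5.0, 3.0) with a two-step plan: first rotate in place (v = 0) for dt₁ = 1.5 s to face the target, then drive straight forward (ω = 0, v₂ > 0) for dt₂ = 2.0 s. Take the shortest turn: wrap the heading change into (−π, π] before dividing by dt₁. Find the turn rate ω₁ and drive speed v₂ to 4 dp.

ω₁ = -1.3963, v₂ = 1.7678

heading to target = atan2(3−0.5, -5−-2.5) = 2.3562
Δθ = wrap(2.3562 − -1.8326) = -2.0944; ω₁ = Δθ/dt₁ = -1.3963
distance = √((-5−-2.5)² + (3−0.5)²) = 3.5355; v₂ = distance/dt₂ = 1.7678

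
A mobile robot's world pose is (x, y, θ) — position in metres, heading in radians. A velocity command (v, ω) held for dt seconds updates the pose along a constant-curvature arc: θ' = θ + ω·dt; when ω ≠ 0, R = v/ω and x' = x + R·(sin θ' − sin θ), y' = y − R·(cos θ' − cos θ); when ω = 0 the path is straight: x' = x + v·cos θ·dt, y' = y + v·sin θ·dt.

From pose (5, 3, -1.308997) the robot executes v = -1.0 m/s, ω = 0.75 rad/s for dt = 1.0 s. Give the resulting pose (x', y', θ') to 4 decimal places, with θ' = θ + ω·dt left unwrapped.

θ' = -1.3090 + 0.75·1.0 = -0.5590
R = v/ω = -1.0/0.75 = -1.3333
x' = 5 + -1.3333·(sin -0.5590 − sin -1.3090) = 4.4192
y' = 3 − -1.3333·(cos -0.5590 − cos -1.3090) = 3.7853

(4.4192, 3.7853, -0.5590)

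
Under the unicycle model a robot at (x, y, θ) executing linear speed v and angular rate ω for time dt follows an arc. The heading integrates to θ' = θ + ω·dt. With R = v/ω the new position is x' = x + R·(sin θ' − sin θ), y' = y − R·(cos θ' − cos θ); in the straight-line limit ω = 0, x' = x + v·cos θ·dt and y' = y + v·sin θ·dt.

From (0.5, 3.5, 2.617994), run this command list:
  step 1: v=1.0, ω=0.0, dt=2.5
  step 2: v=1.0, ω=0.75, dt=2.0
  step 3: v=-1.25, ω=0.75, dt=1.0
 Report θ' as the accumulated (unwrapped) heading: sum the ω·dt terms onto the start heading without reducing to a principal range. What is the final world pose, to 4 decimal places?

(-3.1707, 5.5336, 4.8680)

step 1: θ'=2.6180 (straight) → pose (-1.6651, 4.7500, 2.6180)
step 2: θ'=4.1180 (R=1.3333) → pose (-3.4364, 4.3420, 4.1180)
step 3: θ'=4.8680 (R=-1.6667) → pose (-3.1707, 5.5336, 4.8680)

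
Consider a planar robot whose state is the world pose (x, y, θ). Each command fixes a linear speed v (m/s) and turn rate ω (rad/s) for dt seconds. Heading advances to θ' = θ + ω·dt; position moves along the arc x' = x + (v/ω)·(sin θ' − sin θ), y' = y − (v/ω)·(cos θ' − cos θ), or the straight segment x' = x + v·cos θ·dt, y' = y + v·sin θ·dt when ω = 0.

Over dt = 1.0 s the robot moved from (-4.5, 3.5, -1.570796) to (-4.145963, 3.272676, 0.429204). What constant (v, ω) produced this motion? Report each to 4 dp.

Δθ = 0.429204 − -1.570796 = 2.000000
ω = Δθ/dt = 2.000000/1.0 = 2.0000
R = Δx/(sin θ' − sin θ) = 0.2500
v = R·ω = 0.2500·2.0000 = 0.5000

v = 0.5000, ω = 2.0000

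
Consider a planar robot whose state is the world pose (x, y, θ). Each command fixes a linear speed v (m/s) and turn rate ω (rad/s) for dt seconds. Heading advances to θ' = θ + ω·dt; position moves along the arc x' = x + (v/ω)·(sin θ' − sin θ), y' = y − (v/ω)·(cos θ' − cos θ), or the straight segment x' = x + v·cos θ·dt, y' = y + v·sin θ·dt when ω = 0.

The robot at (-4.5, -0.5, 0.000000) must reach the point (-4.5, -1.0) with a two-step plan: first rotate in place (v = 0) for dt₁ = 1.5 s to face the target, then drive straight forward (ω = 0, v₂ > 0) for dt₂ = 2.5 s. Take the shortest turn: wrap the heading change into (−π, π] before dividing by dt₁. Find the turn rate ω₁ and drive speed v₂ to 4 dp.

ω₁ = -1.0472, v₂ = 0.2000

heading to target = atan2(-1−-0.5, -4.5−-4.5) = -1.5708
Δθ = wrap(-1.5708 − 0.0000) = -1.5708; ω₁ = Δθ/dt₁ = -1.0472
distance = √((-4.5−-4.5)² + (-1−-0.5)²) = 0.5000; v₂ = distance/dt₂ = 0.2000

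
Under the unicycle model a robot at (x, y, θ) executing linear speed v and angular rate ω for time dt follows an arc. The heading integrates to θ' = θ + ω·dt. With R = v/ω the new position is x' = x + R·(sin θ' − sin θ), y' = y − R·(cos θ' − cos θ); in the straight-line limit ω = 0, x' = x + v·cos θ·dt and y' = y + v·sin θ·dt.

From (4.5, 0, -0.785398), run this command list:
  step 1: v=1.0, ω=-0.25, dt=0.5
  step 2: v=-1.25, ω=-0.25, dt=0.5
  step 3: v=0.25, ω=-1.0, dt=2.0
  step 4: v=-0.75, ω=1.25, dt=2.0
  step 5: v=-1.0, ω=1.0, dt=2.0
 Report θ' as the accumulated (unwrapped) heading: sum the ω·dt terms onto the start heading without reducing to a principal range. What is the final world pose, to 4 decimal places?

step 1: θ'=-0.9104 (R=-4.0000) → pose (4.8306, -0.3747, -0.9104)
step 2: θ'=-1.0354 (R=5.0000) → pose (4.4790, 0.1415, -1.0354)
step 3: θ'=-3.0354 (R=-0.2500) → pose (4.2905, -0.2346, -3.0354)
step 4: θ'=-0.5354 (R=-0.6000) → pose (4.5330, 0.8781, -0.5354)
step 5: θ'=1.4646 (R=-1.0000) → pose (3.0284, 0.1240, 1.4646)

(3.0284, 0.1240, 1.4646)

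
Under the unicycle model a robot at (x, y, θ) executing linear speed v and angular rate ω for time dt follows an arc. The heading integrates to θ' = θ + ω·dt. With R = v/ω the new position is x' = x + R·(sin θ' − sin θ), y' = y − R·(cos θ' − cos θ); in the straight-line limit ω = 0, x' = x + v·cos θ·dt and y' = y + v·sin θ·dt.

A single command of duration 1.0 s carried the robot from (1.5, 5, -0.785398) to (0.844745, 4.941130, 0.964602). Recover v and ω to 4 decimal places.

v = -0.7500, ω = 1.7500

Δθ = 0.964602 − -0.785398 = 1.750000
ω = Δθ/dt = 1.750000/1.0 = 1.7500
R = Δx/(sin θ' − sin θ) = -0.4286
v = R·ω = -0.4286·1.7500 = -0.7500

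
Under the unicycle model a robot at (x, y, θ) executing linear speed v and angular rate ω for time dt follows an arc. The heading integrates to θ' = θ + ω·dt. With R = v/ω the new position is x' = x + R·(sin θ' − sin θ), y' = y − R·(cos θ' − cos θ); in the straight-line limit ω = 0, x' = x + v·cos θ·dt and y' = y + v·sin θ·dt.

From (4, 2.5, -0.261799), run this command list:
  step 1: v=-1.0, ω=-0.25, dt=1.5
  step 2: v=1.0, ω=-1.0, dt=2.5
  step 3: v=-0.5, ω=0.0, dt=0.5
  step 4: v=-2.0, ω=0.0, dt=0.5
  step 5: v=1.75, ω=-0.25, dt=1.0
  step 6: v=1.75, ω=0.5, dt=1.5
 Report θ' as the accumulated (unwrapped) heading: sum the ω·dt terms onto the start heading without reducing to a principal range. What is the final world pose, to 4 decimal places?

(-0.9583, 1.2272, -2.6368)

step 1: θ'=-0.6368 (R=4.0000) → pose (2.6568, 3.1477, -0.6368)
step 2: θ'=-3.1368 (R=-1.0000) → pose (2.0669, 1.3437, -3.1368)
step 3: θ'=-3.1368 (straight) → pose (2.3169, 1.3449, -3.1368)
step 4: θ'=-3.1368 (straight) → pose (3.3169, 1.3497, -3.1368)
step 5: θ'=-3.3868 (R=-7.0000) → pose (1.5841, 1.5590, -3.3868)
step 6: θ'=-2.6368 (R=3.5000) → pose (-0.9583, 1.2272, -2.6368)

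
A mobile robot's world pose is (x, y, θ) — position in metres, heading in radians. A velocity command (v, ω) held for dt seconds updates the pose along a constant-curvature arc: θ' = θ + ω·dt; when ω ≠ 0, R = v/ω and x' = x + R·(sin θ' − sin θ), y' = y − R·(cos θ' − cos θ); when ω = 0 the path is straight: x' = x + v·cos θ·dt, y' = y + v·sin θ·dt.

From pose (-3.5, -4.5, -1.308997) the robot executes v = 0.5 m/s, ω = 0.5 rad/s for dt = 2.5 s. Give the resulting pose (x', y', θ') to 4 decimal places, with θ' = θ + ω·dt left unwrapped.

(-2.5930, -5.2394, -0.0590)

θ' = -1.3090 + 0.5·2.5 = -0.0590
R = v/ω = 0.5/0.5 = 1.0000
x' = -3.5 + 1.0000·(sin -0.0590 − sin -1.3090) = -2.5930
y' = -4.5 − 1.0000·(cos -0.0590 − cos -1.3090) = -5.2394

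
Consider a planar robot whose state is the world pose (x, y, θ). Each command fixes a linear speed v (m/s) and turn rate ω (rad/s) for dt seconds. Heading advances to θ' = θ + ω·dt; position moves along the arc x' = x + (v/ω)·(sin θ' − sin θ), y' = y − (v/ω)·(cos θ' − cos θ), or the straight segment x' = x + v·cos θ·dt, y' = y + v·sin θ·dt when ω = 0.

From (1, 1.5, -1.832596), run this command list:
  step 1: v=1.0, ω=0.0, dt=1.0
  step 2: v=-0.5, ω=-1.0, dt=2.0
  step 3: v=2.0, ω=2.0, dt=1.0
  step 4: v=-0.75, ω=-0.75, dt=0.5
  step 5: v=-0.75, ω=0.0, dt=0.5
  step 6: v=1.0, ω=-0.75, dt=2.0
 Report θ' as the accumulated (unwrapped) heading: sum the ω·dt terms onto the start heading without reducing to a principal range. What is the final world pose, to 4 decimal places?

(-1.4626, 0.5829, -3.7076)

step 1: θ'=-1.8326 (straight) → pose (0.7412, 0.5341, -1.8326)
step 2: θ'=-3.8326 (R=0.5000) → pose (1.5428, 0.7900, -3.8326)
step 3: θ'=-1.8326 (R=1.0000) → pose (-0.0604, 0.2782, -1.8326)
step 4: θ'=-2.2076 (R=1.0000) → pose (0.1015, 0.6140, -2.2076)
step 5: θ'=-2.2076 (straight) → pose (0.3245, 0.9155, -2.2076)
step 6: θ'=-3.7076 (R=-1.3333) → pose (-1.4626, 0.5829, -3.7076)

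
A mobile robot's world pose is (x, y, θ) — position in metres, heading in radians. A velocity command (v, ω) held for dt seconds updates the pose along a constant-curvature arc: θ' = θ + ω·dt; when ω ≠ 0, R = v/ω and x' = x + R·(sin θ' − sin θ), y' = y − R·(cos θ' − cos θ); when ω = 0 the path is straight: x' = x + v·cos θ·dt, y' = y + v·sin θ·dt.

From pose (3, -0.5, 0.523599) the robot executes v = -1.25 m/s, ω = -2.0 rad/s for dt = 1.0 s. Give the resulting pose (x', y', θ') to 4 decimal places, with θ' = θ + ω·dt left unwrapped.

θ' = 0.5236 + -2.0·1.0 = -1.4764
R = v/ω = -1.25/-2.0 = 0.6250
x' = 3 + 0.6250·(sin -1.4764 − sin 0.5236) = 2.0653
y' = -0.5 − 0.6250·(cos -1.4764 − cos 0.5236) = -0.0176

(2.0653, -0.0176, -1.4764)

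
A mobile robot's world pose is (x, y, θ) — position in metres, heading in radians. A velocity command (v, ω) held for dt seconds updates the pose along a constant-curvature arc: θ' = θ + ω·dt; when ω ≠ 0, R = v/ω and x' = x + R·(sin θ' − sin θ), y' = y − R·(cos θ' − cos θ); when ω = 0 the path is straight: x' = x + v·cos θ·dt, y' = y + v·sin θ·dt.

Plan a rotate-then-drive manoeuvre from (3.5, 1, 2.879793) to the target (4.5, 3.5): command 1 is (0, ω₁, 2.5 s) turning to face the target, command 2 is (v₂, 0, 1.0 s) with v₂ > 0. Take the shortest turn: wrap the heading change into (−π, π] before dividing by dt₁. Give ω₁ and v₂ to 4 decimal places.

heading to target = atan2(3.5−1, 4.5−3.5) = 1.1903
Δθ = wrap(1.1903 − 2.8798) = -1.6895; ω₁ = Δθ/dt₁ = -0.6758
distance = √((4.5−3.5)² + (3.5−1)²) = 2.6926; v₂ = distance/dt₂ = 2.6926

ω₁ = -0.6758, v₂ = 2.6926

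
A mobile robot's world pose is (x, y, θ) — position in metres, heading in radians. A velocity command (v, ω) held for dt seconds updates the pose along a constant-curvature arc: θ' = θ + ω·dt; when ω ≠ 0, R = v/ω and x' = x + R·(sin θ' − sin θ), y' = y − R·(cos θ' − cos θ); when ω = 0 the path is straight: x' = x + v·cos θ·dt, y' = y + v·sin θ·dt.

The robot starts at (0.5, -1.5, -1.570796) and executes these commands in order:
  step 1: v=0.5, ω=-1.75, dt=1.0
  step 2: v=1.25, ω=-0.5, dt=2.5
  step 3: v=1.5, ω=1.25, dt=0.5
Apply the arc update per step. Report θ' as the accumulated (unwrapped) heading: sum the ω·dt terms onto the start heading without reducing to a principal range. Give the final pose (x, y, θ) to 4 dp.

step 1: θ'=-3.3208 (R=-0.2857) → pose (0.1634, -1.7811, -3.3208)
step 2: θ'=-4.5708 (R=-2.5000) → pose (-1.8660, 0.3260, -4.5708)
step 3: θ'=-3.9458 (R=1.2000) → pose (-2.1897, 0.9891, -3.9458)

(-2.1897, 0.9891, -3.9458)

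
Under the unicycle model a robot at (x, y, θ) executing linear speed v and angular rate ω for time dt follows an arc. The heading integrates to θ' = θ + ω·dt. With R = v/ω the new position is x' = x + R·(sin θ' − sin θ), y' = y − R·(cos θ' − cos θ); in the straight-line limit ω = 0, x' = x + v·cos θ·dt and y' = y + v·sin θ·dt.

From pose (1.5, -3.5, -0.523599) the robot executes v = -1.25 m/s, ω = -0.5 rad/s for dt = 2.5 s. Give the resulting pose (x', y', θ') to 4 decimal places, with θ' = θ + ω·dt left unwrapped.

θ' = -0.5236 + -0.5·2.5 = -1.7736
R = v/ω = -1.25/-0.5 = 2.5000
x' = 1.5 + 2.5000·(sin -1.7736 − sin -0.5236) = 0.3012
y' = -3.5 − 2.5000·(cos -1.7736 − cos -0.5236) = -0.8314

(0.3012, -0.8314, -1.7736)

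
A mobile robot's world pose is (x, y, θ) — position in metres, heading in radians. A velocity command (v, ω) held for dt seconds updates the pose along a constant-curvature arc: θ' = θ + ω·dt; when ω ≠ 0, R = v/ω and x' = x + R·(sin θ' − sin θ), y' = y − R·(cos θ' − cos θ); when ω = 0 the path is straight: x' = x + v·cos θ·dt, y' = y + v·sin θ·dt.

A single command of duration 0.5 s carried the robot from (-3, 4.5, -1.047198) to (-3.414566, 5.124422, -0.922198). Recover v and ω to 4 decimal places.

Δθ = -0.922198 − -1.047198 = 0.125000
ω = Δθ/dt = 0.125000/0.5 = 0.2500
R = −Δy/(cos θ' − cos θ) = -6.0000
v = R·ω = -6.0000·0.2500 = -1.5000

v = -1.5000, ω = 0.2500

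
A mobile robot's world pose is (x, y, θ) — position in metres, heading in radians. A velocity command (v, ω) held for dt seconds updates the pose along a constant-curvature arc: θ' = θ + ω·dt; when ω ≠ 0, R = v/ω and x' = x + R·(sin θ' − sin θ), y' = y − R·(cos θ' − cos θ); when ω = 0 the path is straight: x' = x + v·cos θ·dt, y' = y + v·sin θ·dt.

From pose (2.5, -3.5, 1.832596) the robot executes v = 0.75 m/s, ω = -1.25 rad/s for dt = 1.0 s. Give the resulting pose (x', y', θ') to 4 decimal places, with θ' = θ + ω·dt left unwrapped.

(2.7494, -2.8437, 0.5826)

θ' = 1.8326 + -1.25·1.0 = 0.5826
R = v/ω = 0.75/-1.25 = -0.6000
x' = 2.5 + -0.6000·(sin 0.5826 − sin 1.8326) = 2.7494
y' = -3.5 − -0.6000·(cos 0.5826 − cos 1.8326) = -2.8437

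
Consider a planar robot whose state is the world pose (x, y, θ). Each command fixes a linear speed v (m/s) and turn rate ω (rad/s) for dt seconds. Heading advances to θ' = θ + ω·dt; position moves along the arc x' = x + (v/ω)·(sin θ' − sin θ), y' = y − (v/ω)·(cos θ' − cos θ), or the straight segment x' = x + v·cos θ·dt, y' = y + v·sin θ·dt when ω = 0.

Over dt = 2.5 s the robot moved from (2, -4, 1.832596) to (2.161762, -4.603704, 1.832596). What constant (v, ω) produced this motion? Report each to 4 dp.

Δθ = 1.832596 − 1.832596 = 0.000000
ω = Δθ/dt = 0.000000/2.5 = 0.0000
ω = 0 → v = (Δx·cos θ + Δy·sin θ)/dt = -0.2500

v = -0.2500, ω = 0.0000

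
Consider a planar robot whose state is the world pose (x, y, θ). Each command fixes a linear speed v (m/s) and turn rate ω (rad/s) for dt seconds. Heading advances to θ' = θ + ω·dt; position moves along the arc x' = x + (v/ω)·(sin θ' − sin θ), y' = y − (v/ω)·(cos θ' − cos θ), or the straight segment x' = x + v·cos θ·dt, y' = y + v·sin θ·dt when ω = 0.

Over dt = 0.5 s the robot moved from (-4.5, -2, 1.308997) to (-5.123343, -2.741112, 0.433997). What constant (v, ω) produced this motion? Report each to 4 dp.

v = -2.0000, ω = -1.7500

Δθ = 0.433997 − 1.308997 = -0.875000
ω = Δθ/dt = -0.875000/0.5 = -1.7500
R = −Δy/(cos θ' − cos θ) = 1.1429
v = R·ω = 1.1429·-1.7500 = -2.0000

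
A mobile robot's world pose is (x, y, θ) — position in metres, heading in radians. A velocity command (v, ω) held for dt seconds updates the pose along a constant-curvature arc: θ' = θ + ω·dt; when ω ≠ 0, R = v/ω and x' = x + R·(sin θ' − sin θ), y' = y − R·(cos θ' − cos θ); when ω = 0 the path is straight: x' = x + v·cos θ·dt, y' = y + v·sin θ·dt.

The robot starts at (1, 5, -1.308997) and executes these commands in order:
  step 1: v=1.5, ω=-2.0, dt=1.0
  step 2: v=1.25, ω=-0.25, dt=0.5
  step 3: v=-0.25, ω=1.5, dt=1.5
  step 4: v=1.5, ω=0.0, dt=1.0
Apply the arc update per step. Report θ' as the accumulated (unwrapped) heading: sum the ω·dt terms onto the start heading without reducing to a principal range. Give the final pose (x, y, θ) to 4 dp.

(0.3107, 3.0420, -1.1840)

step 1: θ'=-3.3090 (R=-0.7500) → pose (0.1506, 4.0664, -3.3090)
step 2: θ'=-3.4340 (R=-5.0000) → pose (-0.4576, 4.2087, -3.4340)
step 3: θ'=-1.1840 (R=-0.1667) → pose (-0.2552, 4.4312, -1.1840)
step 4: θ'=-1.1840 (straight) → pose (0.3107, 3.0420, -1.1840)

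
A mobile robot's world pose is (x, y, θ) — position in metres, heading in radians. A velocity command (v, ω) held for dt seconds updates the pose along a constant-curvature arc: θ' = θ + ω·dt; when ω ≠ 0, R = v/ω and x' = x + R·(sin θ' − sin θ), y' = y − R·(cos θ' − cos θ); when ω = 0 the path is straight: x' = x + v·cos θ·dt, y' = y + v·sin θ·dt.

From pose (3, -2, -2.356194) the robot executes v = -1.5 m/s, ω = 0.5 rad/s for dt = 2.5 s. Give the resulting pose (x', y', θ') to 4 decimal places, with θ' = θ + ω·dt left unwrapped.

(3.5607, 1.4655, -1.1062)

θ' = -2.3562 + 0.5·2.5 = -1.1062
R = v/ω = -1.5/0.5 = -3.0000
x' = 3 + -3.0000·(sin -1.1062 − sin -2.3562) = 3.5607
y' = -2 − -3.0000·(cos -1.1062 − cos -2.3562) = 1.4655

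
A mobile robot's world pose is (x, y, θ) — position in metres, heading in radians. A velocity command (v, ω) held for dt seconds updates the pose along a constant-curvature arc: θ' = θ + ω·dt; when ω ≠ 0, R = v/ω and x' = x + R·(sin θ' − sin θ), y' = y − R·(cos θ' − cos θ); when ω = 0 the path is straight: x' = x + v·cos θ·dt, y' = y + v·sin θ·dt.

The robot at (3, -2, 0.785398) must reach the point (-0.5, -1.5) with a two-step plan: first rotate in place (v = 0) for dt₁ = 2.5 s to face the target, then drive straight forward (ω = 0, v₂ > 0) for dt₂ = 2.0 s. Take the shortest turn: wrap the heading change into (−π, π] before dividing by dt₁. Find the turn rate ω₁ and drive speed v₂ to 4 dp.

ω₁ = 0.8857, v₂ = 1.7678

heading to target = atan2(-1.5−-2, -0.5−3) = 2.9997
Δθ = wrap(2.9997 − 0.7854) = 2.2143; ω₁ = Δθ/dt₁ = 0.8857
distance = √((-0.5−3)² + (-1.5−-2)²) = 3.5355; v₂ = distance/dt₂ = 1.7678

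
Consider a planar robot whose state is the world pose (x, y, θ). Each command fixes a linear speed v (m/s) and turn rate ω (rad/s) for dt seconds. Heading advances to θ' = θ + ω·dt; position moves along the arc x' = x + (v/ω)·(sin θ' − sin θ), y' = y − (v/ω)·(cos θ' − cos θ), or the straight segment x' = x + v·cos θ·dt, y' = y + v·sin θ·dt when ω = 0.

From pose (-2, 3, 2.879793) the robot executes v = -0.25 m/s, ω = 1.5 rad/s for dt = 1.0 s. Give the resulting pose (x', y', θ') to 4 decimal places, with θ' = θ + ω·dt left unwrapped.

θ' = 2.8798 + 1.5·1.0 = 4.3798
R = v/ω = -0.25/1.5 = -0.1667
x' = -2 + -0.1667·(sin 4.3798 − sin 2.8798) = -1.7993
y' = 3 − -0.1667·(cos 4.3798 − cos 2.8798) = 3.1066

(-1.7993, 3.1066, 4.3798)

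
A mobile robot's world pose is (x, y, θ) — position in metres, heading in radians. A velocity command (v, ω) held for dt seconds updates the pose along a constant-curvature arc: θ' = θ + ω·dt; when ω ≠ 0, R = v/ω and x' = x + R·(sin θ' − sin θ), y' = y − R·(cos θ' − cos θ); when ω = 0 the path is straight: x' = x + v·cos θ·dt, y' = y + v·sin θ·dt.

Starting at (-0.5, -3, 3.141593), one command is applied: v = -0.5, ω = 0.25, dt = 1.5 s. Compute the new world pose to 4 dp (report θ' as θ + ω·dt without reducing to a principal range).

(0.2325, -2.8610, 3.5166)

θ' = 3.1416 + 0.25·1.5 = 3.5166
R = v/ω = -0.5/0.25 = -2.0000
x' = -0.5 + -2.0000·(sin 3.5166 − sin 3.1416) = 0.2325
y' = -3 − -2.0000·(cos 3.5166 − cos 3.1416) = -2.8610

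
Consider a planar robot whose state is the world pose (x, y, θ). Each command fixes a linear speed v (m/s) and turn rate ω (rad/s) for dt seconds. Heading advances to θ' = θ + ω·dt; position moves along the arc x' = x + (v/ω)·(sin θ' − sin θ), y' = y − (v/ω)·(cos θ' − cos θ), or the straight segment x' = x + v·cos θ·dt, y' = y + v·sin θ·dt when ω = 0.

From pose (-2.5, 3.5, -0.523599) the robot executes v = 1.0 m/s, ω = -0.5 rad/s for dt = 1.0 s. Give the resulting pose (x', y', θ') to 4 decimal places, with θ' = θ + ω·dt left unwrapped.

(-1.7920, 2.8085, -1.0236)

θ' = -0.5236 + -0.5·1.0 = -1.0236
R = v/ω = 1.0/-0.5 = -2.0000
x' = -2.5 + -2.0000·(sin -1.0236 − sin -0.5236) = -1.7920
y' = 3.5 − -2.0000·(cos -1.0236 − cos -0.5236) = 2.8085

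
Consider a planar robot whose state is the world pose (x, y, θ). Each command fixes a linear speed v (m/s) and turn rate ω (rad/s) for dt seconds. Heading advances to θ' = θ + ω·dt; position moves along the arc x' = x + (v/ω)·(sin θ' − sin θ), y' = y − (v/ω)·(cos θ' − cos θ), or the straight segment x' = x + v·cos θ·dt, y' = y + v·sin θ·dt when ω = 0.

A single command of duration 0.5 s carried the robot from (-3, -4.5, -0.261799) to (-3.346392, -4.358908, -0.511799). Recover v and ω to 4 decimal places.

v = -0.7500, ω = -0.5000

Δθ = -0.511799 − -0.261799 = -0.250000
ω = Δθ/dt = -0.250000/0.5 = -0.5000
R = Δx/(sin θ' − sin θ) = 1.5000
v = R·ω = 1.5000·-0.5000 = -0.7500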